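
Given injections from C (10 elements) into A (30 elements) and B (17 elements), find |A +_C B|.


The pushout A +_C B identifies the images of C in A and B.
|A +_C B| = |A| + |B| - |C| (for injections).
= 30 + 17 - 10 = 37

37


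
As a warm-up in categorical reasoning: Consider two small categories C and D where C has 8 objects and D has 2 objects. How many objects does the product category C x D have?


The product category C x D has objects that are pairs (c, d).
Number of pairs = |Ob(C)| * |Ob(D)| = 8 * 2 = 16

16


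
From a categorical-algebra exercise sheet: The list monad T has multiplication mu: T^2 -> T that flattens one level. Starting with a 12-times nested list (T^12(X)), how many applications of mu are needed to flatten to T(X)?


Each application of mu: T^2 -> T removes one layer of nesting.
Starting at depth 12 (i.e., T^12(X)), we need to reach T(X).
Number of mu applications = 12 - 1 = 11

11


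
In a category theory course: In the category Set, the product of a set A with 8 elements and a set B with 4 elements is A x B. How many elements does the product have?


In Set, the product A x B is the Cartesian product.
By the universal property, |A x B| = |A| * |B|.
|A x B| = 8 * 4 = 32

32


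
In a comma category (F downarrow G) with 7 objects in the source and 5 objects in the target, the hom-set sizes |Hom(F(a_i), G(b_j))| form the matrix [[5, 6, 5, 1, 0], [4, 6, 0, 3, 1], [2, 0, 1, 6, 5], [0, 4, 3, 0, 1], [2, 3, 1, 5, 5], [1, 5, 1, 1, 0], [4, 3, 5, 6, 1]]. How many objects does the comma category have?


Objects of (F downarrow G) are triples (a, b, h: F(a)->G(b)).
The count equals the sum of all entries in the hom-matrix.
sum(row 0) = 17
sum(row 1) = 14
sum(row 2) = 14
sum(row 3) = 8
sum(row 4) = 16
sum(row 5) = 8
sum(row 6) = 19
Grand total = 96

96


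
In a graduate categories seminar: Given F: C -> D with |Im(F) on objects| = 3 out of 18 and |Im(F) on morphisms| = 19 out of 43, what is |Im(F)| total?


The image of F consists of distinct objects and distinct morphisms.
|Im(F)| on objects = 3
|Im(F)| on morphisms = 19
Total image cardinality = 3 + 19 = 22

22


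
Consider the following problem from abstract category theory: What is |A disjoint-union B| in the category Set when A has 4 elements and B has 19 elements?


In Set, the coproduct A + B is the disjoint union.
|A + B| = |A| + |B| = 4 + 19 = 23

23


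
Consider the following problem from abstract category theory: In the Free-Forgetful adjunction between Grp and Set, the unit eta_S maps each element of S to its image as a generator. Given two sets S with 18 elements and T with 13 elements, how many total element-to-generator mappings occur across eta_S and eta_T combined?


The unit eta_X: X -> U(F(X)) of the Free-Forgetful adjunction
maps each element of X to a generator of F(X). For X = S + T (disjoint
union in Set), |S + T| = |S| + |T|.
Total mappings = 18 + 13 = 31.

31


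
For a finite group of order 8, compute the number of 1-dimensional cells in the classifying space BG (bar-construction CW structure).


In the bar-construction CW model of BG, the n-cells are indexed by
n-tuples [g_1|...|g_n] of non-identity elements of G (degenerate
simplices with some g_i = e do not contribute cells), so there are
(|G| - 1)^n n-cells.
For dim = 1 with |G| = 8:
cells = (8 - 1)^1 = 7^1 = 7

7


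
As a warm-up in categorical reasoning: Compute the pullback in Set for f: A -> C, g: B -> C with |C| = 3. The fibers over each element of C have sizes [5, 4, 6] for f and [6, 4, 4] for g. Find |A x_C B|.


The pullback A x_C B consists of pairs (a, b) with f(a) = g(b).
For each element c in C, the fiber product has |f^-1(c)| * |g^-1(c)| elements.
Summing over C: 5 * 6 + 4 * 4 + 6 * 4
= 30 + 16 + 24 = 70

70


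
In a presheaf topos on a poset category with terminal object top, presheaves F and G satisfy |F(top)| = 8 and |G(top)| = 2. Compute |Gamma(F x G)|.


Global sections of a presheaf on a poset with terminal top satisfy
Gamma(H) ~ H(top). Presheaves admit pointwise products, so
(F x G)(top) = F(top) x G(top) (Cartesian product).
|Gamma(F x G)| = |F(top)| * |G(top)| = 8 * 2 = 16.

16


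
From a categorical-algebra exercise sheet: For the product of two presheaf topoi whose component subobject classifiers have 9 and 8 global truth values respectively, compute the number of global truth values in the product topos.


In a product of presheaf topoi E_1 x E_2, the subobject classifier
is Omega = Omega_1 x Omega_2 (componentwise), so
|Omega(top)| = |Omega_1(top_1)| * |Omega_2(top_2)|.
= 9 * 8 = 72.

72


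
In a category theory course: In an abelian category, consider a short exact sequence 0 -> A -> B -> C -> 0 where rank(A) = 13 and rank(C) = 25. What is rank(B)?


For a short exact sequence 0 -> A -> B -> C -> 0,
rank is additive: rank(B) = rank(A) + rank(C).
rank(B) = 13 + 25 = 38

38


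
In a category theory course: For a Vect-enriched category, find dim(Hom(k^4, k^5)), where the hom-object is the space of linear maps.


In Vect-enriched categories, Hom(k^n, k^m) is the space of m x n matrices.
dim(Hom(k^4, k^5)) = 5 * 4 = 20

20


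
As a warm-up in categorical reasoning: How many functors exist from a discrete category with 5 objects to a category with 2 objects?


A functor from a discrete category C to D is determined by
where each object maps. Each of the 5 objects of C can map
to any of the 2 objects of D independently.
Number of functors = 2^5 = 32

32


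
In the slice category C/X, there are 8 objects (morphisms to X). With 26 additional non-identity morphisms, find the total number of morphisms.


In the slice category C/X, objects are morphisms to X.
Identity morphisms: 8 (one per object of C/X).
Non-identity morphisms: 26.
Total = 8 + 26 = 34

34


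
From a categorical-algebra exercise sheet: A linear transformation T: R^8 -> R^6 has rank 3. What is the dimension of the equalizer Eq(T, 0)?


The equalizer of f and the zero map is ker(f).
By the rank-nullity theorem: dim(ker(f)) = dim(domain) - rank(f).
dim(ker(f)) = 8 - 3 = 5

5


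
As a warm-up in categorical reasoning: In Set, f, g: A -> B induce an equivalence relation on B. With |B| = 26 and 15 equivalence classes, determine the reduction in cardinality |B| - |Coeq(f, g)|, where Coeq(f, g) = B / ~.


The coequalizer Coeq(f, g) = B / ~ has one element per equivalence class.
|B| = 26, |Coeq(f, g)| = 15.
|B| - |Coeq(f, g)| = 26 - 15 = 11.

11


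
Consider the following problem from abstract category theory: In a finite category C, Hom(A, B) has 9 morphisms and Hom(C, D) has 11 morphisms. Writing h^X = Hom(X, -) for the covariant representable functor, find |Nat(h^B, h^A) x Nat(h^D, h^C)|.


By the Yoneda lemma, Nat(h^B, h^A) is isomorphic to Hom(A, B),
so |Nat(h^B, h^A)| = |Hom(A, B)| and |Nat(h^D, h^C)| = |Hom(C, D)|.
|Hom(A, B)| = 9, |Hom(C, D)| = 11.
|Nat(h^B, h^A) x Nat(h^D, h^C)| = 9 * 11 = 99

99


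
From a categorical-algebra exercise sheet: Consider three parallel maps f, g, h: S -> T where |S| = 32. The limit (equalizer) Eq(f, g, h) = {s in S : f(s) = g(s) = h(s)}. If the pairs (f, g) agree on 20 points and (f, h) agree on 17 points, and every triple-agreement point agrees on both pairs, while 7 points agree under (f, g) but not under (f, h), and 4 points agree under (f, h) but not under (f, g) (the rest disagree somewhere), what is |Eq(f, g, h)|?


Eq(f, g, h) is the triple-agreement set: points in S where all three
maps take the same value. Using inclusion-exclusion on the pairwise data:
Pair (f, g) agrees on 20 points; pair (f, h) on 17 points.
Points agreeing under (f, g) but not (f, h) = 7; under (f, h) but not (f, g) = 4.
Triple-agreement = agreement-in-(f, g) minus points that agree under (f, g) but not (f, h):
|Eq(f, g, h)| = 20 - 7 = 13
(cross-check via (f, h): 17 - 4 = 13.)

13


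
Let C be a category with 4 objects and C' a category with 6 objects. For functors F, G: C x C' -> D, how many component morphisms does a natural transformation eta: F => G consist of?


A natural transformation eta: F => G assigns one component morphism per
object of the domain category.
The domain is the product category C x C', so
|Ob(C x C')| = |Ob(C)| * |Ob(C')| = 4 * 6 = 24.
Therefore eta has 24 component morphisms.

24


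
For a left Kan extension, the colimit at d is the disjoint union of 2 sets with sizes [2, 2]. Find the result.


Pointwise, the left Kan extension (Lan_F H)(d) is the colimit, indexed
by the comma category (F downarrow d), of H composed with the
projection (F downarrow d) -> C. Here that colimit is given
as a coproduct (disjoint union) of sets, so its cardinality is the
sum of the sizes of the summands.
Coproduct of sets with sizes: 2 + 2
= 4

4


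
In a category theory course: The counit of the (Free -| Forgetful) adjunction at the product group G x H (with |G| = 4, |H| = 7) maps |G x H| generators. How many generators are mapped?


The counit epsilon_K: F(U(K)) -> K of the Free-Forgetful adjunction
maps |K| generators of F(U(K)) into K. For K = G x H (the product group),
|G x H| = |G| * |H|.
Total generators mapped = 4 * 7 = 28.

28


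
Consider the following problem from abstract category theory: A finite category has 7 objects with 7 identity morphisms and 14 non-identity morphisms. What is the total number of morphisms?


Each object has an identity morphism, giving 7 identities.
Adding the 14 non-identity morphisms:
Total = 7 + 14 = 21

21


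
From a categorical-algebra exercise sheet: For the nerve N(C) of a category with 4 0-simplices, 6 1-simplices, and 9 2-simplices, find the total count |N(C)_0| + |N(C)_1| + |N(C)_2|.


The 2-skeleton of the nerve N(C) consists of simplices in dimensions 0, 1, 2:
  |N(C)_0| = 4 (objects)
  |N(C)_1| = 6 (morphisms)
  |N(C)_2| = 9 (composable pairs)
Total = 4 + 6 + 9 = 19

19


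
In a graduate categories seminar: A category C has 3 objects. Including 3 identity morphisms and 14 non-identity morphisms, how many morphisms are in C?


Each object has an identity morphism, giving 3 identities.
Adding the 14 non-identity morphisms:
Total = 3 + 14 = 17

17


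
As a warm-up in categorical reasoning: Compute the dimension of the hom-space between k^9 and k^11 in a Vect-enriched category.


In Vect-enriched categories, Hom(k^n, k^m) is the space of m x n matrices.
dim(Hom(k^9, k^11)) = 11 * 9 = 99

99


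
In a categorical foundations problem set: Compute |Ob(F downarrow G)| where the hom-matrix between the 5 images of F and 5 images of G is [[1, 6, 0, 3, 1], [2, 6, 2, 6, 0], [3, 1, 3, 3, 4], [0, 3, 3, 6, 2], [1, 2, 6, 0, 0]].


Objects of (F downarrow G) are triples (a, b, h: F(a)->G(b)).
The count equals the sum of all entries in the hom-matrix.
sum(row 0) = 11
sum(row 1) = 16
sum(row 2) = 14
sum(row 3) = 14
sum(row 4) = 9
Grand total = 64

64


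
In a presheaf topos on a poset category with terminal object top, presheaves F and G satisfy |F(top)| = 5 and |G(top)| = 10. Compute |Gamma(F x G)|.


Global sections of a presheaf on a poset with terminal top satisfy
Gamma(H) ~ H(top). Presheaves admit pointwise products, so
(F x G)(top) = F(top) x G(top) (Cartesian product).
|Gamma(F x G)| = |F(top)| * |G(top)| = 5 * 10 = 50.

50


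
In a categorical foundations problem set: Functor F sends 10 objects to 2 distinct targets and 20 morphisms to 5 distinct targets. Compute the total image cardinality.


The image of F consists of distinct objects and distinct morphisms.
|Im(F)| on objects = 2
|Im(F)| on morphisms = 5
Total image cardinality = 2 + 5 = 7

7


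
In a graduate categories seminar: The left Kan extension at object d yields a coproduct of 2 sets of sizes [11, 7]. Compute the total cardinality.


Pointwise, the left Kan extension (Lan_F H)(d) is the colimit, indexed
by the comma category (F downarrow d), of H composed with the
projection (F downarrow d) -> C. Here that colimit is given
as a coproduct (disjoint union) of sets, so its cardinality is the
sum of the sizes of the summands.
Coproduct of sets with sizes: 11 + 7
= 18

18


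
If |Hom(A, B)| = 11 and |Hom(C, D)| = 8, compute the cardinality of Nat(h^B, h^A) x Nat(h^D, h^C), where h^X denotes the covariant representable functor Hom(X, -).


By the Yoneda lemma, Nat(h^B, h^A) is isomorphic to Hom(A, B),
so |Nat(h^B, h^A)| = |Hom(A, B)| and |Nat(h^D, h^C)| = |Hom(C, D)|.
|Hom(A, B)| = 11, |Hom(C, D)| = 8.
|Nat(h^B, h^A) x Nat(h^D, h^C)| = 11 * 8 = 88

88


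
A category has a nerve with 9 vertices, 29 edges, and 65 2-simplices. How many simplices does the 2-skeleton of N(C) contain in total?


The 2-skeleton of the nerve N(C) consists of simplices in dimensions 0, 1, 2:
  |N(C)_0| = 9 (objects)
  |N(C)_1| = 29 (morphisms)
  |N(C)_2| = 65 (composable pairs)
Total = 9 + 29 + 65 = 103

103


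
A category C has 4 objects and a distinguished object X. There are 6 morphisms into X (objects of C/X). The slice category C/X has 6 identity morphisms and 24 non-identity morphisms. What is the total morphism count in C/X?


In the slice category C/X, objects are morphisms to X.
Identity morphisms: 6 (one per object of C/X).
Non-identity morphisms: 24.
Total = 6 + 24 = 30

30


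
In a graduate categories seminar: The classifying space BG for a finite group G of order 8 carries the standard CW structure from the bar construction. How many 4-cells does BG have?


In the bar-construction CW model of BG, the n-cells are indexed by
n-tuples [g_1|...|g_n] of non-identity elements of G (degenerate
simplices with some g_i = e do not contribute cells), so there are
(|G| - 1)^n n-cells.
For dim = 4 with |G| = 8:
cells = (8 - 1)^4 = 7^4 = 2401

2401


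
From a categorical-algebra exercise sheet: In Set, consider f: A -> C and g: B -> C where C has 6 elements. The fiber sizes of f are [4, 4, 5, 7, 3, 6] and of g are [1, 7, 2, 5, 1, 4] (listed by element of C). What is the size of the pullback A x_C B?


The pullback A x_C B consists of pairs (a, b) with f(a) = g(b).
For each element c in C, the fiber product has |f^-1(c)| * |g^-1(c)| elements.
Summing over C: 4 * 1 + 4 * 7 + 5 * 2 + 7 * 5 + 3 * 1 + 6 * 4
= 4 + 28 + 10 + 35 + 3 + 24 = 104

104


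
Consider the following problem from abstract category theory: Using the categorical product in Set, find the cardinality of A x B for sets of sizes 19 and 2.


In Set, the product A x B is the Cartesian product.
By the universal property, |A x B| = |A| * |B|.
|A x B| = 19 * 2 = 38

38


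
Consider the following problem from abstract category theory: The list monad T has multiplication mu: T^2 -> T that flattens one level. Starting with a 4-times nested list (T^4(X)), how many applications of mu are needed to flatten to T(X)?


Each application of mu: T^2 -> T removes one layer of nesting.
Starting at depth 4 (i.e., T^4(X)), we need to reach T(X).
Number of mu applications = 4 - 1 = 3

3


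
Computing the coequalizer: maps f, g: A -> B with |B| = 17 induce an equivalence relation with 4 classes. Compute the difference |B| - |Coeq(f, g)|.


The coequalizer Coeq(f, g) = B / ~ has one element per equivalence class.
|B| = 17, |Coeq(f, g)| = 4.
|B| - |Coeq(f, g)| = 17 - 4 = 13.

13


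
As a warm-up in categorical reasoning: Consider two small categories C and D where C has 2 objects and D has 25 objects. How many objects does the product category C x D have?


The product category C x D has objects that are pairs (c, d).
Number of pairs = |Ob(C)| * |Ob(D)| = 2 * 25 = 50

50


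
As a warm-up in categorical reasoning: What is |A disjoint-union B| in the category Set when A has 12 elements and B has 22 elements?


In Set, the coproduct A + B is the disjoint union.
|A + B| = |A| + |B| = 12 + 22 = 34

34


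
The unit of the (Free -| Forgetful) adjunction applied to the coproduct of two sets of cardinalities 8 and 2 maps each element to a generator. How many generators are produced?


The unit eta_X: X -> U(F(X)) of the Free-Forgetful adjunction
maps each element of X to a generator of F(X). For X = S + T (disjoint
union in Set), |S + T| = |S| + |T|.
Total mappings = 8 + 2 = 10.

10


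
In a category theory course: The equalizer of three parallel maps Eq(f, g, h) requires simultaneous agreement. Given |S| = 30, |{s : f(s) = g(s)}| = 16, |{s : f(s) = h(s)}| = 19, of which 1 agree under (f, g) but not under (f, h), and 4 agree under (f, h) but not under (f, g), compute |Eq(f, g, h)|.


Eq(f, g, h) is the triple-agreement set: points in S where all three
maps take the same value. Using inclusion-exclusion on the pairwise data:
Pair (f, g) agrees on 16 points; pair (f, h) on 19 points.
Points agreeing under (f, g) but not (f, h) = 1; under (f, h) but not (f, g) = 4.
Triple-agreement = agreement-in-(f, g) minus points that agree under (f, g) but not (f, h):
|Eq(f, g, h)| = 16 - 1 = 15
(cross-check via (f, h): 19 - 4 = 15.)

15


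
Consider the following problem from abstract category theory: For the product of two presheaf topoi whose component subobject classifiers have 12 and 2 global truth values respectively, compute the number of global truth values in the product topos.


In a product of presheaf topoi E_1 x E_2, the subobject classifier
is Omega = Omega_1 x Omega_2 (componentwise), so
|Omega(top)| = |Omega_1(top_1)| * |Omega_2(top_2)|.
= 12 * 2 = 24.

24


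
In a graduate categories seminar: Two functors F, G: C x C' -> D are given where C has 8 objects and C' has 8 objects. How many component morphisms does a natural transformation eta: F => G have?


A natural transformation eta: F => G assigns one component morphism per
object of the domain category.
The domain is the product category C x C', so
|Ob(C x C')| = |Ob(C)| * |Ob(C')| = 8 * 8 = 64.
Therefore eta has 64 component morphisms.

64


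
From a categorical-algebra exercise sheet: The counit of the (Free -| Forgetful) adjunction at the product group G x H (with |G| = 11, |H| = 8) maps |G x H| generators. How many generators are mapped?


The counit epsilon_K: F(U(K)) -> K of the Free-Forgetful adjunction
maps |K| generators of F(U(K)) into K. For K = G x H (the product group),
|G x H| = |G| * |H|.
Total generators mapped = 11 * 8 = 88.

88


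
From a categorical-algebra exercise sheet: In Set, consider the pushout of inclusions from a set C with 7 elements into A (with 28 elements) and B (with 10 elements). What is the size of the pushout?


The pushout A +_C B identifies the images of C in A and B.
|A +_C B| = |A| + |B| - |C| (for injections).
= 28 + 10 - 7 = 31

31


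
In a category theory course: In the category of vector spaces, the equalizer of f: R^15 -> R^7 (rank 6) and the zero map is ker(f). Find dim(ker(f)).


The equalizer of f and the zero map is ker(f).
By the rank-nullity theorem: dim(ker(f)) = dim(domain) - rank(f).
dim(ker(f)) = 15 - 6 = 9

9


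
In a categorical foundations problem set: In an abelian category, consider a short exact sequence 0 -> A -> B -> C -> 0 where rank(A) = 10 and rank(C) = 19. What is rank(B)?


For a short exact sequence 0 -> A -> B -> C -> 0,
rank is additive: rank(B) = rank(A) + rank(C).
rank(B) = 10 + 19 = 29

29


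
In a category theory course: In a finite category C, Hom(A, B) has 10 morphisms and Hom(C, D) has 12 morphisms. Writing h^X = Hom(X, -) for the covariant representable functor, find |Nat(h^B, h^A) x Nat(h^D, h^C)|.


By the Yoneda lemma, Nat(h^B, h^A) is isomorphic to Hom(A, B),
so |Nat(h^B, h^A)| = |Hom(A, B)| and |Nat(h^D, h^C)| = |Hom(C, D)|.
|Hom(A, B)| = 10, |Hom(C, D)| = 12.
|Nat(h^B, h^A) x Nat(h^D, h^C)| = 10 * 12 = 120

120


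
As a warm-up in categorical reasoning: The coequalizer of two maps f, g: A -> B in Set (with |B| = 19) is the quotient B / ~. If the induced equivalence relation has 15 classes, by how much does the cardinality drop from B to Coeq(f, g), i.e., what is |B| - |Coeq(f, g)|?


The coequalizer Coeq(f, g) = B / ~ has one element per equivalence class.
|B| = 19, |Coeq(f, g)| = 15.
|B| - |Coeq(f, g)| = 19 - 15 = 4.

4


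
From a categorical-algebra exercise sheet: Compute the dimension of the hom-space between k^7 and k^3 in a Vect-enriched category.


In Vect-enriched categories, Hom(k^n, k^m) is the space of m x n matrices.
dim(Hom(k^7, k^3)) = 3 * 7 = 21

21


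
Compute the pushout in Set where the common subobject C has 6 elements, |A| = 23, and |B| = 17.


The pushout A +_C B identifies the images of C in A and B.
|A +_C B| = |A| + |B| - |C| (for injections).
= 23 + 17 - 6 = 34

34


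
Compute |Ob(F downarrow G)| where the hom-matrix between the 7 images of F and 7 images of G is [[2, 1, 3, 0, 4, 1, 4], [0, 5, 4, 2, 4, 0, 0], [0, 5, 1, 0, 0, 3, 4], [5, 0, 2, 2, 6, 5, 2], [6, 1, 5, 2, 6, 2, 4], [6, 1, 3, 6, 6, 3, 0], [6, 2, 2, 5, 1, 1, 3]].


Objects of (F downarrow G) are triples (a, b, h: F(a)->G(b)).
The count equals the sum of all entries in the hom-matrix.
sum(row 0) = 15
sum(row 1) = 15
sum(row 2) = 13
sum(row 3) = 22
sum(row 4) = 26
sum(row 5) = 25
sum(row 6) = 20
Grand total = 136

136


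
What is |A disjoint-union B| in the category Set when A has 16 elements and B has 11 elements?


In Set, the coproduct A + B is the disjoint union.
|A + B| = |A| + |B| = 16 + 11 = 27

27


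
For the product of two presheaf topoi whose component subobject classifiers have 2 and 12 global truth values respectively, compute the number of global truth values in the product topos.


In a product of presheaf topoi E_1 x E_2, the subobject classifier
is Omega = Omega_1 x Omega_2 (componentwise), so
|Omega(top)| = |Omega_1(top_1)| * |Omega_2(top_2)|.
= 2 * 12 = 24.

24


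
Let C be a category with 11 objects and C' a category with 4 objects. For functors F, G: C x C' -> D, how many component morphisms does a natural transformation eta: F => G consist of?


A natural transformation eta: F => G assigns one component morphism per
object of the domain category.
The domain is the product category C x C', so
|Ob(C x C')| = |Ob(C)| * |Ob(C')| = 11 * 4 = 44.
Therefore eta has 44 component morphisms.

44


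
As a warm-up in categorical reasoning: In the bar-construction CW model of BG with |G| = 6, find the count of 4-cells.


In the bar-construction CW model of BG, the n-cells are indexed by
n-tuples [g_1|...|g_n] of non-identity elements of G (degenerate
simplices with some g_i = e do not contribute cells), so there are
(|G| - 1)^n n-cells.
For dim = 4 with |G| = 6:
cells = (6 - 1)^4 = 5^4 = 625

625


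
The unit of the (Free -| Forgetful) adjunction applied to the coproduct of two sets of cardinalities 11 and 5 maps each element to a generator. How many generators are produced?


The unit eta_X: X -> U(F(X)) of the Free-Forgetful adjunction
maps each element of X to a generator of F(X). For X = S + T (disjoint
union in Set), |S + T| = |S| + |T|.
Total mappings = 11 + 5 = 16.

16


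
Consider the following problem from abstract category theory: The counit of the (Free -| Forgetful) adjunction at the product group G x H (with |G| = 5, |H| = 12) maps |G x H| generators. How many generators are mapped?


The counit epsilon_K: F(U(K)) -> K of the Free-Forgetful adjunction
maps |K| generators of F(U(K)) into K. For K = G x H (the product group),
|G x H| = |G| * |H|.
Total generators mapped = 5 * 12 = 60.

60


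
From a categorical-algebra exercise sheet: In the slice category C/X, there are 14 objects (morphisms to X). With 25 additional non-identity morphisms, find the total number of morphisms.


In the slice category C/X, objects are morphisms to X.
Identity morphisms: 14 (one per object of C/X).
Non-identity morphisms: 25.
Total = 14 + 25 = 39

39


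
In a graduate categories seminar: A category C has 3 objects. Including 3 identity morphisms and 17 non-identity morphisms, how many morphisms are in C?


Each object has an identity morphism, giving 3 identities.
Adding the 17 non-identity morphisms:
Total = 3 + 17 = 20

20


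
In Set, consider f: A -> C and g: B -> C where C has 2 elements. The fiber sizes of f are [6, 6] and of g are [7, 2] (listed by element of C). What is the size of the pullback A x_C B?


The pullback A x_C B consists of pairs (a, b) with f(a) = g(b).
For each element c in C, the fiber product has |f^-1(c)| * |g^-1(c)| elements.
Summing over C: 6 * 7 + 6 * 2
= 42 + 12 = 54

54


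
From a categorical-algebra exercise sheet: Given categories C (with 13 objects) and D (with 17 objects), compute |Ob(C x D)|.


The product category C x D has objects that are pairs (c, d).
Number of pairs = |Ob(C)| * |Ob(D)| = 13 * 17 = 221

221


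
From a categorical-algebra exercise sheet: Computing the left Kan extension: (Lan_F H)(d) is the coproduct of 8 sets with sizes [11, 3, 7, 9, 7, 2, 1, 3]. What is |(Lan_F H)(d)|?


Pointwise, the left Kan extension (Lan_F H)(d) is the colimit, indexed
by the comma category (F downarrow d), of H composed with the
projection (F downarrow d) -> C. Here that colimit is given
as a coproduct (disjoint union) of sets, so its cardinality is the
sum of the sizes of the summands.
Coproduct of sets with sizes: 11 + 3 + 7 + 9 + 7 + 2 + 1 + 3
= 43

43


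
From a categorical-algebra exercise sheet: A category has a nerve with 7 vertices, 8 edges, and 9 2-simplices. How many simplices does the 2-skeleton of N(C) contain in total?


The 2-skeleton of the nerve N(C) consists of simplices in dimensions 0, 1, 2:
  |N(C)_0| = 7 (objects)
  |N(C)_1| = 8 (morphisms)
  |N(C)_2| = 9 (composable pairs)
Total = 7 + 8 + 9 = 24

24


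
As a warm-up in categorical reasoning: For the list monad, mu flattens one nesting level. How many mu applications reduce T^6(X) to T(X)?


Each application of mu: T^2 -> T removes one layer of nesting.
Starting at depth 6 (i.e., T^6(X)), we need to reach T(X).
Number of mu applications = 6 - 1 = 5

5


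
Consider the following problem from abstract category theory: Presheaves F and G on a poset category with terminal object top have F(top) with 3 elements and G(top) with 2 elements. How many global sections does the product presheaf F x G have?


Global sections of a presheaf on a poset with terminal top satisfy
Gamma(H) ~ H(top). Presheaves admit pointwise products, so
(F x G)(top) = F(top) x G(top) (Cartesian product).
|Gamma(F x G)| = |F(top)| * |G(top)| = 3 * 2 = 6.

6


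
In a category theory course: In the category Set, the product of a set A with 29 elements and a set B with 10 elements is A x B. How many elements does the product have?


In Set, the product A x B is the Cartesian product.
By the universal property, |A x B| = |A| * |B|.
|A x B| = 29 * 10 = 290

290


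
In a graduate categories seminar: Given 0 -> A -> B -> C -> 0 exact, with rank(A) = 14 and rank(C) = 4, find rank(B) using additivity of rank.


For a short exact sequence 0 -> A -> B -> C -> 0,
rank is additive: rank(B) = rank(A) + rank(C).
rank(B) = 14 + 4 = 18

18


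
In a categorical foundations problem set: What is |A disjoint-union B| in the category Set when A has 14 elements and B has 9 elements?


In Set, the coproduct A + B is the disjoint union.
|A + B| = |A| + |B| = 14 + 9 = 23

23


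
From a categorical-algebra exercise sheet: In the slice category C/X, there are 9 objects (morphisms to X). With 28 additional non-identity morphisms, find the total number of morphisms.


In the slice category C/X, objects are morphisms to X.
Identity morphisms: 9 (one per object of C/X).
Non-identity morphisms: 28.
Total = 9 + 28 = 37

37


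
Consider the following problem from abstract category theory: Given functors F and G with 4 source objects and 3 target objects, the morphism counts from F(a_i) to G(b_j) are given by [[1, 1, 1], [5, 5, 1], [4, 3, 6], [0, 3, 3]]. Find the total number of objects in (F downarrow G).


Objects of (F downarrow G) are triples (a, b, h: F(a)->G(b)).
The count equals the sum of all entries in the hom-matrix.
sum(row 0) = 3
sum(row 1) = 11
sum(row 2) = 13
sum(row 3) = 6
Grand total = 33

33


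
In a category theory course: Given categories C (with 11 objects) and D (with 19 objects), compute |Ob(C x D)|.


The product category C x D has objects that are pairs (c, d).
Number of pairs = |Ob(C)| * |Ob(D)| = 11 * 19 = 209

209


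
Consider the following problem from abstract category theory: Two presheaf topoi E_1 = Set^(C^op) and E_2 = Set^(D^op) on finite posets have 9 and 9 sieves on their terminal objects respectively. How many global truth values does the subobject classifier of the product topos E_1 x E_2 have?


In a product of presheaf topoi E_1 x E_2, the subobject classifier
is Omega = Omega_1 x Omega_2 (componentwise), so
|Omega(top)| = |Omega_1(top_1)| * |Omega_2(top_2)|.
= 9 * 9 = 81.

81


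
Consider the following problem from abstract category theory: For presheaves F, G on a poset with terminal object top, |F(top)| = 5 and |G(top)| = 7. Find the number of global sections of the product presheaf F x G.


Global sections of a presheaf on a poset with terminal top satisfy
Gamma(H) ~ H(top). Presheaves admit pointwise products, so
(F x G)(top) = F(top) x G(top) (Cartesian product).
|Gamma(F x G)| = |F(top)| * |G(top)| = 5 * 7 = 35.

35


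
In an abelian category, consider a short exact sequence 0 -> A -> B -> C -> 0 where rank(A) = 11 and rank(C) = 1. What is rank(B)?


For a short exact sequence 0 -> A -> B -> C -> 0,
rank is additive: rank(B) = rank(A) + rank(C).
rank(B) = 11 + 1 = 12

12


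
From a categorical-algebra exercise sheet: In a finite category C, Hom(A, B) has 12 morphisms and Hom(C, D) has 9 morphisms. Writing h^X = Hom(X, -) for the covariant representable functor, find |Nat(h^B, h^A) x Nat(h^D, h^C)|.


By the Yoneda lemma, Nat(h^B, h^A) is isomorphic to Hom(A, B),
so |Nat(h^B, h^A)| = |Hom(A, B)| and |Nat(h^D, h^C)| = |Hom(C, D)|.
|Hom(A, B)| = 12, |Hom(C, D)| = 9.
|Nat(h^B, h^A) x Nat(h^D, h^C)| = 12 * 9 = 108

108


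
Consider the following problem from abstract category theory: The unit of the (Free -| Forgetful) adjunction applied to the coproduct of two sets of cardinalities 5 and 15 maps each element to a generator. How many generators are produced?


The unit eta_X: X -> U(F(X)) of the Free-Forgetful adjunction
maps each element of X to a generator of F(X). For X = S + T (disjoint
union in Set), |S + T| = |S| + |T|.
Total mappings = 5 + 15 = 20.

20


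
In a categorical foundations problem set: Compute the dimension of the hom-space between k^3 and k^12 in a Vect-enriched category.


In Vect-enriched categories, Hom(k^n, k^m) is the space of m x n matrices.
dim(Hom(k^3, k^12)) = 12 * 3 = 36

36


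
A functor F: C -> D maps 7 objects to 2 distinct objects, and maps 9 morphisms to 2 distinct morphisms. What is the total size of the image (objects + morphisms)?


The image of F consists of distinct objects and distinct morphisms.
|Im(F)| on objects = 2
|Im(F)| on morphisms = 2
Total image cardinality = 2 + 2 = 4

4


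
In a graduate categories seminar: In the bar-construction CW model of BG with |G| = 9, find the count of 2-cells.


In the bar-construction CW model of BG, the n-cells are indexed by
n-tuples [g_1|...|g_n] of non-identity elements of G (degenerate
simplices with some g_i = e do not contribute cells), so there are
(|G| - 1)^n n-cells.
For dim = 2 with |G| = 9:
cells = (9 - 1)^2 = 8^2 = 64

64


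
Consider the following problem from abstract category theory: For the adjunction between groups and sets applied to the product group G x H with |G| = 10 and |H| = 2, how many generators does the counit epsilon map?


The counit epsilon_K: F(U(K)) -> K of the Free-Forgetful adjunction
maps |K| generators of F(U(K)) into K. For K = G x H (the product group),
|G x H| = |G| * |H|.
Total generators mapped = 10 * 2 = 20.

20


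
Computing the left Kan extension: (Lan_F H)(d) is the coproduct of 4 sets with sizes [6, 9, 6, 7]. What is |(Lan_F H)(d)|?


Pointwise, the left Kan extension (Lan_F H)(d) is the colimit, indexed
by the comma category (F downarrow d), of H composed with the
projection (F downarrow d) -> C. Here that colimit is given
as a coproduct (disjoint union) of sets, so its cardinality is the
sum of the sizes of the summands.
Coproduct of sets with sizes: 6 + 9 + 6 + 7
= 28

28


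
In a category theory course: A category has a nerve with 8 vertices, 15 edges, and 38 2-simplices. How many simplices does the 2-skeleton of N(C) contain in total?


The 2-skeleton of the nerve N(C) consists of simplices in dimensions 0, 1, 2:
  |N(C)_0| = 8 (objects)
  |N(C)_1| = 15 (morphisms)
  |N(C)_2| = 38 (composable pairs)
Total = 8 + 15 + 38 = 61

61


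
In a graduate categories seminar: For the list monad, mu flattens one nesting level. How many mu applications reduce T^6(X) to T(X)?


Each application of mu: T^2 -> T removes one layer of nesting.
Starting at depth 6 (i.e., T^6(X)), we need to reach T(X).
Number of mu applications = 6 - 1 = 5

5


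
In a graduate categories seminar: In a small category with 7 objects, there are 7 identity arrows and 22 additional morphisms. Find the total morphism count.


Each object has an identity morphism, giving 7 identities.
Adding the 22 non-identity morphisms:
Total = 7 + 22 = 29

29


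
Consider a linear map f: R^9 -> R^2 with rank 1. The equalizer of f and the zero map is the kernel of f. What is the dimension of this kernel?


The equalizer of f and the zero map is ker(f).
By the rank-nullity theorem: dim(ker(f)) = dim(domain) - rank(f).
dim(ker(f)) = 9 - 1 = 8

8


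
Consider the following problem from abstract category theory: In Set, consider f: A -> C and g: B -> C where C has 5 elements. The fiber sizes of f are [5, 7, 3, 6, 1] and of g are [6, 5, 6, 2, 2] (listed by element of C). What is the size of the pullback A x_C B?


The pullback A x_C B consists of pairs (a, b) with f(a) = g(b).
For each element c in C, the fiber product has |f^-1(c)| * |g^-1(c)| elements.
Summing over C: 5 * 6 + 7 * 5 + 3 * 6 + 6 * 2 + 1 * 2
= 30 + 35 + 18 + 12 + 2 = 97

97


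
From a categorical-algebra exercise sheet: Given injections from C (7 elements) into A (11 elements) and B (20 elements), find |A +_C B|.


The pushout A +_C B identifies the images of C in A and B.
|A +_C B| = |A| + |B| - |C| (for injections).
= 11 + 20 - 7 = 24

24


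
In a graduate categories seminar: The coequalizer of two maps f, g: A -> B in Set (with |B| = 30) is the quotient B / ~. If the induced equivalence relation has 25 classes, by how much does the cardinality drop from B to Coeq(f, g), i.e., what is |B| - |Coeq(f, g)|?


The coequalizer Coeq(f, g) = B / ~ has one element per equivalence class.
|B| = 30, |Coeq(f, g)| = 25.
|B| - |Coeq(f, g)| = 30 - 25 = 5.

5


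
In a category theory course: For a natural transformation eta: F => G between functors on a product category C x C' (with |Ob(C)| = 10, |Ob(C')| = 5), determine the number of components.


A natural transformation eta: F => G assigns one component morphism per
object of the domain category.
The domain is the product category C x C', so
|Ob(C x C')| = |Ob(C)| * |Ob(C')| = 10 * 5 = 50.
Therefore eta has 50 component morphisms.

50


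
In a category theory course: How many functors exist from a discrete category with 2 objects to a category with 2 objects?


A functor from a discrete category C to D is determined by
where each object maps. Each of the 2 objects of C can map
to any of the 2 objects of D independently.
Number of functors = 2^2 = 4

4


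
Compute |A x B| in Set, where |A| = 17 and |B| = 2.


In Set, the product A x B is the Cartesian product.
By the universal property, |A x B| = |A| * |B|.
|A x B| = 17 * 2 = 34

34


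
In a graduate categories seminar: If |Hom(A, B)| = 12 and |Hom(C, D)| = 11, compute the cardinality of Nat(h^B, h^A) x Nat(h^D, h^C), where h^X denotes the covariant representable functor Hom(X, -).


By the Yoneda lemma, Nat(h^B, h^A) is isomorphic to Hom(A, B),
so |Nat(h^B, h^A)| = |Hom(A, B)| and |Nat(h^D, h^C)| = |Hom(C, D)|.
|Hom(A, B)| = 12, |Hom(C, D)| = 11.
|Nat(h^B, h^A) x Nat(h^D, h^C)| = 12 * 11 = 132

132


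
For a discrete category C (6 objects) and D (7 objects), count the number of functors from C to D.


A functor from a discrete category C to D is determined by
where each object maps. Each of the 6 objects of C can map
to any of the 7 objects of D independently.
Number of functors = 7^6 = 117649

117649


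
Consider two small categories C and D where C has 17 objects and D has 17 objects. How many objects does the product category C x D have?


The product category C x D has objects that are pairs (c, d).
Number of pairs = |Ob(C)| * |Ob(D)| = 17 * 17 = 289

289


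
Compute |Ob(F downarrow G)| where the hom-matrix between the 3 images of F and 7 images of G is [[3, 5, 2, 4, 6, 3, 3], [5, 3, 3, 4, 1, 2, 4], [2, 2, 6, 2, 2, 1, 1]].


Objects of (F downarrow G) are triples (a, b, h: F(a)->G(b)).
The count equals the sum of all entries in the hom-matrix.
sum(row 0) = 26
sum(row 1) = 22
sum(row 2) = 16
Grand total = 64

64


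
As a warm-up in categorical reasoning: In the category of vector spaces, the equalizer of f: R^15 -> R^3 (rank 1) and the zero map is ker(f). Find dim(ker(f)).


The equalizer of f and the zero map is ker(f).
By the rank-nullity theorem: dim(ker(f)) = dim(domain) - rank(f).
dim(ker(f)) = 15 - 1 = 14

14


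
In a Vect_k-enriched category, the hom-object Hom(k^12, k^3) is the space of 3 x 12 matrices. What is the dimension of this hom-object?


In Vect-enriched categories, Hom(k^n, k^m) is the space of m x n matrices.
dim(Hom(k^12, k^3)) = 3 * 12 = 36

36


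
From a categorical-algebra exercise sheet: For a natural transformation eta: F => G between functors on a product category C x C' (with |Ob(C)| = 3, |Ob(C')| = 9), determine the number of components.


A natural transformation eta: F => G assigns one component morphism per
object of the domain category.
The domain is the product category C x C', so
|Ob(C x C')| = |Ob(C)| * |Ob(C')| = 3 * 9 = 27.
Therefore eta has 27 component morphisms.

27


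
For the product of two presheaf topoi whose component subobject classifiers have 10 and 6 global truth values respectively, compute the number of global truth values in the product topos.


In a product of presheaf topoi E_1 x E_2, the subobject classifier
is Omega = Omega_1 x Omega_2 (componentwise), so
|Omega(top)| = |Omega_1(top_1)| * |Omega_2(top_2)|.
= 10 * 6 = 60.

60


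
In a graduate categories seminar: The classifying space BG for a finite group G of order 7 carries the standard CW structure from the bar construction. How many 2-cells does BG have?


In the bar-construction CW model of BG, the n-cells are indexed by
n-tuples [g_1|...|g_n] of non-identity elements of G (degenerate
simplices with some g_i = e do not contribute cells), so there are
(|G| - 1)^n n-cells.
For dim = 2 with |G| = 7:
cells = (7 - 1)^2 = 6^2 = 36

36


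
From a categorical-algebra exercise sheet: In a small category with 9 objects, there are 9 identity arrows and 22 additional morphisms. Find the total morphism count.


Each object has an identity morphism, giving 9 identities.
Adding the 22 non-identity morphisms:
Total = 9 + 22 = 31

31


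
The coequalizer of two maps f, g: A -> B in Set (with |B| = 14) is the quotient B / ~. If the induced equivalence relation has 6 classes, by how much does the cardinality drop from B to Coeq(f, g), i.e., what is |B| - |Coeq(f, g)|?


The coequalizer Coeq(f, g) = B / ~ has one element per equivalence class.
|B| = 14, |Coeq(f, g)| = 6.
|B| - |Coeq(f, g)| = 14 - 6 = 8.

8


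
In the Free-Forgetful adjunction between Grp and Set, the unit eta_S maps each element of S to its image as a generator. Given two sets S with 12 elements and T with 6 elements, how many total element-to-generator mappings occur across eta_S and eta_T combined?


The unit eta_X: X -> U(F(X)) of the Free-Forgetful adjunction
maps each element of X to a generator of F(X). For X = S + T (disjoint
union in Set), |S + T| = |S| + |T|.
Total mappings = 12 + 6 = 18.

18
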